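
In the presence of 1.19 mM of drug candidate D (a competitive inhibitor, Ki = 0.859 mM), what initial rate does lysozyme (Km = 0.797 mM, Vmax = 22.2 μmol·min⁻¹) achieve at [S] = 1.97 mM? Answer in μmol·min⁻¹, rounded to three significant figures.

11.3 μmol·min⁻¹

With α = 1 + [I]/Ki = 1 + 1.19/0.859 = 2.385, the competitive rate law is v = Vmax[S] / (αKm + [S]).
v = 22.2×1.97 / (2.385×0.797 + 1.97) = 43.73/3.871 = 11.3 μmol·min⁻¹.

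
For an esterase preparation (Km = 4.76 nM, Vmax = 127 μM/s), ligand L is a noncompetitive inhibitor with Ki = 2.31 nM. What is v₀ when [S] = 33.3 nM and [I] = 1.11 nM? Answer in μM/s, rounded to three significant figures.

With α = 1 + [I]/Ki = 1 + 1.11/2.31 = 1.481, the noncompetitive rate law is v = (Vmax/α)·[S] / (Km + [S]).
v = (127/1.481)×33.3 / (4.76 + 33.3) = 2856/38.06 = 75.1 μM/s.

75.1 μM/s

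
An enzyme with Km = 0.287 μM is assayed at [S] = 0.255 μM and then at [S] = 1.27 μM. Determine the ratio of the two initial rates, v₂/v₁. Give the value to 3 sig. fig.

1.73

Since Vmax cancels, v₂/v₁ = [S]₂(Km+[S]₁) / [S]₁(Km+[S]₂).
= 1.27×(0.287+0.255) / (0.255×(0.287+1.27)) = 0.6883/0.3970 = 1.73.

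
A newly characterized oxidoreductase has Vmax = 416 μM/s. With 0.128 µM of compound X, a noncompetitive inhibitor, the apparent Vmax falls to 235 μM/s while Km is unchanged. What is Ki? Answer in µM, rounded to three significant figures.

0.166 µM

Noncompetitive: Vmax,app = Vmax/α with α = 1 + [I]/Ki.
α = Vmax/Vmax,app = 416/235 = 1.770.
Ki = [I]/(α − 1) = 0.128/0.7702 = 0.166 µM.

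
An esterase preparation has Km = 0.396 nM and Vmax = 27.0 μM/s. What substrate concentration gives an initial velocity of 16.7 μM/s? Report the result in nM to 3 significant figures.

0.642 nM

The required fractional saturation is v/Vmax = 16.7/27.0 = 0.6185.
Then [S]/(Km+[S]) = 0.6185 ⇒ [S] = 0.396 × 0.6185/(1 − 0.6185) = 0.642 nM.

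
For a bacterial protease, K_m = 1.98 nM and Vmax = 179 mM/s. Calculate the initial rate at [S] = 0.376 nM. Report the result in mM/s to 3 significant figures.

28.6 mM/s

[S]/(Km+[S]) = 0.376/2.356 = 0.1596, the fractional saturation.
v = 0.1596 × Vmax = 0.1596 × 179 = 28.6 mM/s.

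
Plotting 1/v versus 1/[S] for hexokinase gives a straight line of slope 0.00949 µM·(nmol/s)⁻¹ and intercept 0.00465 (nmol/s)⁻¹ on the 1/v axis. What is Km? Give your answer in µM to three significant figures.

y-intercept = 1/Vmax ⇒ Vmax = 215 nmol/s; slope = Km/Vmax ⇒ Km = slope × Vmax.
Km = 0.00949 × 215 = 2.04 µM.

2.04 µM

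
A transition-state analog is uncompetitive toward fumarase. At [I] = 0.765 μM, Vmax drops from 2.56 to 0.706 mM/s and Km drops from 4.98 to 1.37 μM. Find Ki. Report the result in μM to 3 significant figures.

Uncompetitive: Vmax,app = Vmax/α (and Km,app = Km/α) with α = 1 + [I]/Ki.
α = Vmax/Vmax,app = 2.56/0.706 = 3.626.
Ki = [I]/(α − 1) = 0.765/2.626 = 0.291 μM.

0.291 μM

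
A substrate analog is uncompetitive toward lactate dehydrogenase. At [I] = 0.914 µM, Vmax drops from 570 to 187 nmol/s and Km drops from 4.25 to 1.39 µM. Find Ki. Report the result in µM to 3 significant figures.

0.446 µM

Uncompetitive: Vmax,app = Vmax/α (and Km,app = Km/α) with α = 1 + [I]/Ki.
α = Vmax/Vmax,app = 570/187 = 3.048.
Ki = [I]/(α − 1) = 0.914/2.048 = 0.446 µM.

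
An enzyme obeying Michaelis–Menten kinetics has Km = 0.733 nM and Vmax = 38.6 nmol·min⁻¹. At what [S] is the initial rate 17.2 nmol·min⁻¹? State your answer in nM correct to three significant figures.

The required fractional saturation is v/Vmax = 17.2/38.6 = 0.4456.
Then [S]/(Km+[S]) = 0.4456 ⇒ [S] = 0.733 × 0.4456/(1 − 0.4456) = 0.589 nM.

0.589 nM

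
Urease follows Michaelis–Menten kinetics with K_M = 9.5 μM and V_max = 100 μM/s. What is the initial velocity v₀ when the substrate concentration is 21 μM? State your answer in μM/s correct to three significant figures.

68.9 μM/s

[S]/(Km+[S]) = 21/30.50 = 0.6885, the fractional saturation.
v = 0.6885 × Vmax = 0.6885 × 100 = 68.9 μM/s.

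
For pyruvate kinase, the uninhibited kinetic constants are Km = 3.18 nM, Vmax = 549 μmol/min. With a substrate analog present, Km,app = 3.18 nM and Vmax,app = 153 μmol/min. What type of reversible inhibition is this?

Vmax decreases (549 → 153 μmol/min) while Km is unchanged — pure noncompetitive inhibition.

noncompetitive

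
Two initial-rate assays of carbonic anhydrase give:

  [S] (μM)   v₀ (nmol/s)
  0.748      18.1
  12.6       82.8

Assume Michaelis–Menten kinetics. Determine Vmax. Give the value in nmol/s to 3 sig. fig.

From v = Vmax[S]/(Km+[S]), each point gives Vmax = v(Km+[S])/[S].
Equating: 18.1(Km+0.748)/0.748 = 82.8(Km+12.6)/12.6.
24.20·Km + 18.1 = 6.571·Km + 82.8, so (24.20 − 6.571)·Km = 82.8 − 18.1.
Km = 64.70/17.63 = 3.67 μM; then Vmax = 18.1(3.67+0.748)/0.748 = 107 nmol/s.

107 nmol/s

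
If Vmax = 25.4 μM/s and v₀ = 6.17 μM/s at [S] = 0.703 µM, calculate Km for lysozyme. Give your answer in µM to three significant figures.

2.19 µM

From v = Vmax[S]/(Km+[S]), Km = [S](Vmax − v)/v.
Km = 0.703 × (25.4 − 6.17) / 6.17 = 13.52/6.17 = 2.19 µM.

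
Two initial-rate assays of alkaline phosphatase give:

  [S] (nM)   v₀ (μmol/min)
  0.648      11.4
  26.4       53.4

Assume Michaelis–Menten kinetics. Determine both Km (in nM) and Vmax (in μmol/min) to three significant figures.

In reciprocal form, 1/v = (Km/Vmax)·(1/[S]) + 1/Vmax. The two points give (1/[S], 1/v) = (1.543, 0.08772) and (0.03788, 0.01873).
Slope = (0.08772 − 0.01873)/(1.543 − 0.03788) = 0.04583; intercept = 0.08772 − 0.04583×1.543 = 0.01699.
Vmax = 1/intercept = 58.9 μmol/min; Km = slope × Vmax = 0.04583 × 58.9 = 2.70 nM.

Km = 2.70 nM; Vmax = 58.9 μmol/min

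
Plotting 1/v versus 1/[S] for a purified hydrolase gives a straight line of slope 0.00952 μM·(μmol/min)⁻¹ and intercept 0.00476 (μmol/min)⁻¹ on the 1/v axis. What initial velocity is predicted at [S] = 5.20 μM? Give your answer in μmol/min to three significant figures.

152 μmol/min

The y-intercept is 1/Vmax, so Vmax = 1/0.00476 = 210 μmol/min.
The slope is Km/Vmax, so Km = 0.00952 × 210 = 2.00 μM.
Then v = 210 × 5.20/(2.00 + 5.20) = 152 μmol/min.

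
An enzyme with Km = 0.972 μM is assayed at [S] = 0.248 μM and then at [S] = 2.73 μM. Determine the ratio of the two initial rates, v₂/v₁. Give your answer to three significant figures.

3.63

Since Vmax cancels, v₂/v₁ = [S]₂(Km+[S]₁) / [S]₁(Km+[S]₂).
= 2.73×(0.972+0.248) / (0.248×(0.972+2.73)) = 3.331/0.9181 = 3.63.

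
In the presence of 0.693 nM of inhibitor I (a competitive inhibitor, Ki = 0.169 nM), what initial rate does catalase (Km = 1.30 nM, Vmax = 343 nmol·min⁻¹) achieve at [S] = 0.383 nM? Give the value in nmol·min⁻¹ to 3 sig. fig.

α = 1 + [I]/Ki = 1 + 0.693/0.169 = 5.101.
For a competitive inhibitor, Vmax is unchanged and the apparent Km becomes α·Km: Km,app = 6.63 nM, Vmax,app = 343 nmol·min⁻¹.
v = Vmax,app·[S]/(Km,app + [S]) = 343 × 0.383/(6.63 + 0.383) = 18.7 nmol·min⁻¹.

18.7 nmol·min⁻¹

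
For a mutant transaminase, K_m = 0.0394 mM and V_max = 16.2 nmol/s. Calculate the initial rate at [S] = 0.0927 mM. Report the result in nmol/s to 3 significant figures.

v = Vmax·[S]/(Km + [S]) = 16.2 × 0.0927 / (0.0394 + 0.0927)
  = 1.502 / 0.1321 = 11.4 nmol/s.

11.4 nmol/s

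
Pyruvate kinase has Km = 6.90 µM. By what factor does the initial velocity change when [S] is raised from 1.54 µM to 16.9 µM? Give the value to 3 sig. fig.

3.89

Since Vmax cancels, v₂/v₁ = [S]₂(Km+[S]₁) / [S]₁(Km+[S]₂).
= 16.9×(6.90+1.54) / (1.54×(6.90+16.9)) = 142.6/36.65 = 3.89.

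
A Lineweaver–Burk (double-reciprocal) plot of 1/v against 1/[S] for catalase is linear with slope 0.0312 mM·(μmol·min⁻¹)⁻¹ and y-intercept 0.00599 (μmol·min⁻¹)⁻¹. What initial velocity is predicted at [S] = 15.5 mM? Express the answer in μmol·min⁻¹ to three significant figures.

125 μmol·min⁻¹

The y-intercept is 1/Vmax, so Vmax = 1/0.00599 = 167 μmol·min⁻¹.
The slope is Km/Vmax, so Km = 0.0312 × 167 = 5.21 mM.
Then v = 167 × 15.5/(5.21 + 15.5) = 125 μmol·min⁻¹.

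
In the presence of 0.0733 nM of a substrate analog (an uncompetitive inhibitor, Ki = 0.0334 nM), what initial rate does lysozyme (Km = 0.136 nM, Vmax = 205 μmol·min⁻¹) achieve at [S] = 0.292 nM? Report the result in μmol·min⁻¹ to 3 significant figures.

56.0 μmol·min⁻¹

α = 1 + [I]/Ki = 1 + 0.0733/0.0334 = 3.195.
For an uncompetitive inhibitor, both parameters are divided by α, giving Vmax/α and Km/α: Km,app = 0.0426 nM, Vmax,app = 64.2 μmol·min⁻¹.
v = Vmax,app·[S]/(Km,app + [S]) = 64.2 × 0.292/(0.0426 + 0.292) = 56.0 μmol·min⁻¹.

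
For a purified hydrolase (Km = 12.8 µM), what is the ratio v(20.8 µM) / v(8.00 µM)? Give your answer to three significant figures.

1.61

Since Vmax cancels, v₂/v₁ = [S]₂(Km+[S]₁) / [S]₁(Km+[S]₂).
= 20.8×(12.8+8.00) / (8.00×(12.8+20.8)) = 432.6/268.8 = 1.61.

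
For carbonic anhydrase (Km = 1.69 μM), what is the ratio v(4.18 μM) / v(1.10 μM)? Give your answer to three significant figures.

1.81

The fractional saturations are [S]/(Km+[S]) = 1.10/2.790 = 0.3943 and 4.18/5.870 = 0.7121.
v₂/v₁ is just their ratio: 0.7121/0.3943 = 1.81.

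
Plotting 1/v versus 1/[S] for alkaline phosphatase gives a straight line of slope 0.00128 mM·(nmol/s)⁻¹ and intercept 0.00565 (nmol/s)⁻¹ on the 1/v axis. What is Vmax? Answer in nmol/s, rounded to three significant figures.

177 nmol/s

The y-intercept of a Lineweaver–Burk plot equals 1/Vmax, so Vmax = 1/0.00565 = 177 nmol/s.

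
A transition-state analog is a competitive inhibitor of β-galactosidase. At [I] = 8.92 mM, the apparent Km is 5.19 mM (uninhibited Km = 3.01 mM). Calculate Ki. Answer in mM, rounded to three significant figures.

Competitive: Km,app = α·Km with α = 1 + [I]/Ki.
α = Km,app/Km = 5.19/3.01 = 1.724.
Since α = 1 + [I]/Ki, [I]/Ki = 1.724 − 1 = 0.7243 and Ki = 8.92/0.7243 = 12.3 mM.

12.3 mM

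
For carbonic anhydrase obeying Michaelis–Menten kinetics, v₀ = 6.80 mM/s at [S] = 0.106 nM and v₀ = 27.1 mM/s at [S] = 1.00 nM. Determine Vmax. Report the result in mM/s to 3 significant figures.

41.9 mM/s

From v = Vmax[S]/(Km+[S]), each point gives Vmax = v(Km+[S])/[S].
Equating: 6.80(Km+0.106)/0.106 = 27.1(Km+1.00)/1.00.
64.15·Km + 6.80 = 27.10·Km + 27.1, so (64.15 − 27.10)·Km = 27.1 − 6.80.
Km = 20.30/37.05 = 0.548 nM; then Vmax = 6.80(0.548+0.106)/0.106 = 41.9 mM/s.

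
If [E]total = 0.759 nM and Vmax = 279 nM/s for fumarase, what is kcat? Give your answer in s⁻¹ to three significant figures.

kcat = Vmax/[E]total = 279 nM/s / 0.759 nM = 368 s⁻¹.

368 s⁻¹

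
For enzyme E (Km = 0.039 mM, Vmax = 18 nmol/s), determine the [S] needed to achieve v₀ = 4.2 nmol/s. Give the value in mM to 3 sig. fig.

Rearranging v = Vmax[S]/(Km+[S]) gives [S] = Km·v/(Vmax − v).
[S] = 0.039 × 4.2 / (18 − 4.2) = 0.1638/13.80 = 0.0119 mM.

0.0119 mM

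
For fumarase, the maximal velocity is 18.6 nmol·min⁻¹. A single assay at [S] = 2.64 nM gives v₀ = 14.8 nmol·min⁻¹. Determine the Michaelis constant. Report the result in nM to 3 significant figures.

From v = Vmax[S]/(Km+[S]), Km = [S](Vmax − v)/v.
Km = 2.64 × (18.6 − 14.8) / 14.8 = 10.03/14.8 = 0.678 nM.

0.678 nM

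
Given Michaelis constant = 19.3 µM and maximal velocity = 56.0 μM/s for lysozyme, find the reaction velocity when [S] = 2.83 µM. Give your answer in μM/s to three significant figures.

7.16 μM/s

[S]/(Km+[S]) = 2.83/22.13 = 0.1279, the fractional saturation.
v = 0.1279 × Vmax = 0.1279 × 56.0 = 7.16 μM/s.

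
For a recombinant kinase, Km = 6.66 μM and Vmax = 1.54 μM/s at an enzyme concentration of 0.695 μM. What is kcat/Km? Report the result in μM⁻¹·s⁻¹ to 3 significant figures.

kcat = Vmax/[E]total = 1.54/0.695 = 2.22 s⁻¹.
kcat/Km = 2.22/6.66 = 0.333 μM⁻¹·s⁻¹.

0.333 μM⁻¹·s⁻¹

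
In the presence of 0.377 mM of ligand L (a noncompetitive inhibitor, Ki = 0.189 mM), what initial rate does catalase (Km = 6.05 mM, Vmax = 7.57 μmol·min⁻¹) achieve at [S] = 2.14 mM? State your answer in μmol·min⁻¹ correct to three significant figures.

0.660 μmol·min⁻¹

α = 1 + [I]/Ki = 1 + 0.377/0.189 = 2.995.
For a noncompetitive inhibitor, Vmax is reduced to Vmax/α while Km is unchanged: Km,app = 6.05 mM, Vmax,app = 2.53 μmol·min⁻¹.
v = Vmax,app·[S]/(Km,app + [S]) = 2.53 × 2.14/(6.05 + 2.14) = 0.660 μmol·min⁻¹.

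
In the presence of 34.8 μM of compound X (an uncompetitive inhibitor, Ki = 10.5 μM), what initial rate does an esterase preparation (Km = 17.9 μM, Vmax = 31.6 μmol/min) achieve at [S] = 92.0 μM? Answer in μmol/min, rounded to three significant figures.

7.01 μmol/min

α = 1 + [I]/Ki = 1 + 34.8/10.5 = 4.314.
For an uncompetitive inhibitor, both parameters are divided by α, giving Vmax/α and Km/α: Km,app = 4.15 μM, Vmax,app = 7.32 μmol/min.
v = Vmax,app·[S]/(Km,app + [S]) = 7.32 × 92.0/(4.15 + 92.0) = 7.01 μmol/min.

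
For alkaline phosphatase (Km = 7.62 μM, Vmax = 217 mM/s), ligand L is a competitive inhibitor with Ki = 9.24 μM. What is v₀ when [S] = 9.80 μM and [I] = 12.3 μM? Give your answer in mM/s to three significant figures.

α = 1 + [I]/Ki = 1 + 12.3/9.24 = 2.331.
For a competitive inhibitor, Vmax is unchanged and the apparent Km becomes α·Km: Km,app = 17.8 μM, Vmax,app = 217 mM/s.
v = Vmax,app·[S]/(Km,app + [S]) = 217 × 9.80/(17.8 + 9.80) = 77.2 mM/s.

77.2 mM/s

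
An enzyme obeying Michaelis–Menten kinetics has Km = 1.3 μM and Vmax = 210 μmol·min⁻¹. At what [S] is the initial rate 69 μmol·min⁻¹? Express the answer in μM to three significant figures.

The required fractional saturation is v/Vmax = 69/210 = 0.3286.
Then [S]/(Km+[S]) = 0.3286 ⇒ [S] = 1.3 × 0.3286/(1 − 0.3286) = 0.636 μM.

0.636 μM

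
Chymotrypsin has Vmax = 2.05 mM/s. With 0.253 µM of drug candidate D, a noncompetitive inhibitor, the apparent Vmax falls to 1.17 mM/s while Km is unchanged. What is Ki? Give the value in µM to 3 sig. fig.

Noncompetitive: Vmax,app = Vmax/α with α = 1 + [I]/Ki.
α = Vmax/Vmax,app = 2.05/1.17 = 1.752.
Since α = 1 + [I]/Ki, [I]/Ki = 1.752 − 1 = 0.7521 and Ki = 0.253/0.7521 = 0.336 µM.

0.336 µM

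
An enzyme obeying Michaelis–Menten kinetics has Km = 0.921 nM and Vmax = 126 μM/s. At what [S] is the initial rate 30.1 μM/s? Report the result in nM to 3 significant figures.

Rearranging v = Vmax[S]/(Km+[S]) gives [S] = Km·v/(Vmax − v).
[S] = 0.921 × 30.1 / (126 − 30.1) = 27.72/95.90 = 0.289 nM.

0.289 nM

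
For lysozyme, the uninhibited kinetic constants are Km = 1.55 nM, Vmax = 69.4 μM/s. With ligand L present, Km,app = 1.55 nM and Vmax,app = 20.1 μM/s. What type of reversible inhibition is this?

noncompetitive

Vmax decreases (69.4 → 20.1 μM/s) while Km is unchanged — pure noncompetitive inhibition.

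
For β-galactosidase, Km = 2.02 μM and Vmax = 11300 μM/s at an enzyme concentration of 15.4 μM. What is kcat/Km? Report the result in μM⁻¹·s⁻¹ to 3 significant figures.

363 μM⁻¹·s⁻¹

kcat = Vmax/[E]total = 11300/15.4 = 734 s⁻¹.
kcat/Km = 734/2.02 = 363 μM⁻¹·s⁻¹.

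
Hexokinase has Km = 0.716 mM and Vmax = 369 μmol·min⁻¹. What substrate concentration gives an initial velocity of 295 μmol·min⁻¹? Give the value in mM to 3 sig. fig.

Rearranging v = Vmax[S]/(Km+[S]) gives [S] = Km·v/(Vmax − v).
[S] = 0.716 × 295 / (369 − 295) = 211.2/74.00 = 2.85 mM.

2.85 mM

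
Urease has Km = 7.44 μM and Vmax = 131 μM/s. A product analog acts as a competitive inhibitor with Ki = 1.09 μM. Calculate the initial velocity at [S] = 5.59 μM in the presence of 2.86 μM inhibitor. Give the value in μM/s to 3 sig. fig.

22.5 μM/s

With α = 1 + [I]/Ki = 1 + 2.86/1.09 = 3.624, the competitive rate law is v = Vmax[S] / (αKm + [S]).
v = 131×5.59 / (3.624×7.44 + 5.59) = 732.3/32.55 = 22.5 μM/s.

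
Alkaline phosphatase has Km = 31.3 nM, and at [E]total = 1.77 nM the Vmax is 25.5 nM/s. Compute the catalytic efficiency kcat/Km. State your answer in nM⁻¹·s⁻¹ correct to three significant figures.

0.460 nM⁻¹·s⁻¹

kcat = Vmax/[E]total = 25.5/1.77 = 14.4 s⁻¹.
kcat/Km = 14.4/31.3 = 0.460 nM⁻¹·s⁻¹.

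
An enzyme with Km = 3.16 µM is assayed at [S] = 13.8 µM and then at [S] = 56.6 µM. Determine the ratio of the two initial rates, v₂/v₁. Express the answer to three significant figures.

1.16

Since Vmax cancels, v₂/v₁ = [S]₂(Km+[S]₁) / [S]₁(Km+[S]₂).
= 56.6×(3.16+13.8) / (13.8×(3.16+56.6)) = 959.9/824.7 = 1.16.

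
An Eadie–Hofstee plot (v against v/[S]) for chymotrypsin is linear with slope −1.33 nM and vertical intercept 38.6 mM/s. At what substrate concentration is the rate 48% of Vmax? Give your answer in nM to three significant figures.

The Eadie–Hofstee slope gives Km = 1.33 nM (slope = −Km).
v/Vmax = [S]/(Km+[S]) = 0.48 ⇒ [S] = Km·0.48/(1−0.48) = 1.33 × 0.9231 = 1.23 nM.

1.23 nM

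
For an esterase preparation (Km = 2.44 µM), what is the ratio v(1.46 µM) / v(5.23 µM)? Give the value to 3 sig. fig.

0.549

The fractional saturations are [S]/(Km+[S]) = 5.23/7.670 = 0.6819 and 1.46/3.900 = 0.3744.
v₂/v₁ is just their ratio: 0.3744/0.6819 = 0.549.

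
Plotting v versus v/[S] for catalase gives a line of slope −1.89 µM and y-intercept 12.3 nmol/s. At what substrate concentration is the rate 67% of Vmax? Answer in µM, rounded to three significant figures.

3.84 µM

The Eadie–Hofstee slope gives Km = 1.89 µM (slope = −Km).
v/Vmax = [S]/(Km+[S]) = 0.67 ⇒ [S] = Km·0.67/(1−0.67) = 1.89 × 2.030 = 3.84 µM.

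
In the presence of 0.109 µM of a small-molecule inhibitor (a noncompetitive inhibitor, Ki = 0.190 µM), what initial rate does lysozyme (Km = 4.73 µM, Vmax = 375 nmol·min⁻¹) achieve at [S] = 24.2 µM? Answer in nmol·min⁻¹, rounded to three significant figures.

199 nmol·min⁻¹

With α = 1 + [I]/Ki = 1 + 0.109/0.190 = 1.574, the noncompetitive rate law is v = (Vmax/α)·[S] / (Km + [S]).
v = (375/1.574)×24.2 / (4.73 + 24.2) = 5767/28.93 = 199 nmol·min⁻¹.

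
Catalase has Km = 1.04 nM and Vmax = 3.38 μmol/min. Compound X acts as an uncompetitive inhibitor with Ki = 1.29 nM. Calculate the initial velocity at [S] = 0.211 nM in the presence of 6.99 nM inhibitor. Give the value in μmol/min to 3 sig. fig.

α = 1 + [I]/Ki = 1 + 6.99/1.29 = 6.419.
For an uncompetitive inhibitor, both parameters are divided by α, giving Vmax/α and Km/α: Km,app = 0.162 nM, Vmax,app = 0.527 μmol/min.
v = Vmax,app·[S]/(Km,app + [S]) = 0.527 × 0.211/(0.162 + 0.211) = 0.298 μmol/min.

0.298 μmol/min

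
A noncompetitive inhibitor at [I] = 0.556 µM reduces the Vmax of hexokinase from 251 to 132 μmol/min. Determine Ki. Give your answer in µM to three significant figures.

Noncompetitive: Vmax,app = Vmax/α with α = 1 + [I]/Ki.
α = Vmax/Vmax,app = 251/132 = 1.902.
Since α = 1 + [I]/Ki, [I]/Ki = 1.902 − 1 = 0.9015 and Ki = 0.556/0.9015 = 0.617 µM.

0.617 µM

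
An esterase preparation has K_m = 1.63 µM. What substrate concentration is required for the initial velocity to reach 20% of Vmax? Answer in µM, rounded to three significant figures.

0.408 µM

v/Vmax = [S]/(Km+[S]) = 0.2, so [S] = Km·0.2/(1 − 0.2) = 1.63 × 0.2500.
[S] = 0.408 µM.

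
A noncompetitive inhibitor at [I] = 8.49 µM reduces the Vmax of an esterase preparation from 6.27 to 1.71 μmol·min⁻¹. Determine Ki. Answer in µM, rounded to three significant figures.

3.18 µM

Noncompetitive: Vmax,app = Vmax/α with α = 1 + [I]/Ki.
α = Vmax/Vmax,app = 6.27/1.71 = 3.667.
Ki = [I]/(α − 1) = 8.49/2.667 = 3.18 µM.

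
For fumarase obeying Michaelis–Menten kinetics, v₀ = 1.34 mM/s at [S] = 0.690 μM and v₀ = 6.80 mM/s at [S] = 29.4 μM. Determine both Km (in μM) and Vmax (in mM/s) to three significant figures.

In reciprocal form, 1/v = (Km/Vmax)·(1/[S]) + 1/Vmax. The two points give (1/[S], 1/v) = (1.449, 0.7463) and (0.03401, 0.1471).
Slope = (0.7463 − 0.1471)/(1.449 − 0.03401) = 0.4234; intercept = 0.7463 − 0.4234×1.449 = 0.1327.
Vmax = 1/intercept = 7.54 mM/s; Km = slope × Vmax = 0.4234 × 7.54 = 3.19 μM.

Km = 3.19 μM; Vmax = 7.54 mM/s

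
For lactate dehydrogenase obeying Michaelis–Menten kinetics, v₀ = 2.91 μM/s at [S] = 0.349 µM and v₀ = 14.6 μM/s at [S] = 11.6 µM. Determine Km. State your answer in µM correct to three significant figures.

In reciprocal form, 1/v = (Km/Vmax)·(1/[S]) + 1/Vmax. The two points give (1/[S], 1/v) = (2.865, 0.3436) and (0.08621, 0.06849).
Slope = (0.3436 − 0.06849)/(2.865 − 0.08621) = 0.09901; intercept = 0.3436 − 0.09901×2.865 = 0.05996.
Vmax = 1/intercept = 16.7 μM/s; Km = slope × Vmax = 0.09901 × 16.7 = 1.65 µM.

1.65 µM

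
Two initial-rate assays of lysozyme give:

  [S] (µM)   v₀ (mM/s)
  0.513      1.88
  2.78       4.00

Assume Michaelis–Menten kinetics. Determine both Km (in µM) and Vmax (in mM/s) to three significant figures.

In reciprocal form, 1/v = (Km/Vmax)·(1/[S]) + 1/Vmax. The two points give (1/[S], 1/v) = (1.949, 0.5319) and (0.3597, 0.2500).
Slope = (0.5319 − 0.2500)/(1.949 − 0.3597) = 0.1773; intercept = 0.5319 − 0.1773×1.949 = 0.1862.
Vmax = 1/intercept = 5.37 mM/s; Km = slope × Vmax = 0.1773 × 5.37 = 0.952 µM.

Km = 0.952 µM; Vmax = 5.37 mM/s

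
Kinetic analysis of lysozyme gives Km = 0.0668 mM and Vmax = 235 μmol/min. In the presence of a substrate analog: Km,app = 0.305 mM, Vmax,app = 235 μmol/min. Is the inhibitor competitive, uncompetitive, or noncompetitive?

competitive

Km increases (0.0668 → 0.305 mM) while Vmax is unchanged — the hallmark of competitive inhibition.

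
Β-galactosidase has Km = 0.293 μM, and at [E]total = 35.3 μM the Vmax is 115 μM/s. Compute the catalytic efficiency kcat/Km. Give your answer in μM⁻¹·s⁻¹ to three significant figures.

kcat = Vmax/[E]total = 115/35.3 = 3.26 s⁻¹.
kcat/Km = 3.26/0.293 = 11.1 μM⁻¹·s⁻¹.

11.1 μM⁻¹·s⁻¹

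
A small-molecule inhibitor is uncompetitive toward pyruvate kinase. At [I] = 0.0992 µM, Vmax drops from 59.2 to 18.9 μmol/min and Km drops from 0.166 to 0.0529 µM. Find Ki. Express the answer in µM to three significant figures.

Uncompetitive: Vmax,app = Vmax/α (and Km,app = Km/α) with α = 1 + [I]/Ki.
α = Vmax/Vmax,app = 59.2/18.9 = 3.132.
Ki = [I]/(α − 1) = 0.0992/2.132 = 0.0465 µM.

0.0465 µM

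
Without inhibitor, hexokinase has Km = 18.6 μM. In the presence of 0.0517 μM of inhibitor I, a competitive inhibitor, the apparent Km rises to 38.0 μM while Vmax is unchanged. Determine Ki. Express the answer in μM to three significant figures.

Competitive: Km,app = α·Km with α = 1 + [I]/Ki.
α = Km,app/Km = 38.0/18.6 = 2.043.
Ki = [I]/(α − 1) = 0.0517/1.043 = 0.0496 μM.

0.0496 μM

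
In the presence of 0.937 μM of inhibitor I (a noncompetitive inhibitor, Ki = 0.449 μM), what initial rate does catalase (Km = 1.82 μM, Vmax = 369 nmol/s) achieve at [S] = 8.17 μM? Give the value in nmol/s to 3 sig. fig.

97.8 nmol/s

α = 1 + [I]/Ki = 1 + 0.937/0.449 = 3.087.
For a noncompetitive inhibitor, Vmax is reduced to Vmax/α while Km is unchanged: Km,app = 1.82 μM, Vmax,app = 120 nmol/s.
v = Vmax,app·[S]/(Km,app + [S]) = 120 × 8.17/(1.82 + 8.17) = 97.8 nmol/s.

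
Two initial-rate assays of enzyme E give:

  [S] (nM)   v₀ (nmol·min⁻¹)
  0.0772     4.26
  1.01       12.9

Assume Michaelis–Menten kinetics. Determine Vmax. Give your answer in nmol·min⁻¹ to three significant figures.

15.5 nmol·min⁻¹

From v = Vmax[S]/(Km+[S]), each point gives Vmax = v(Km+[S])/[S].
Equating: 4.26(Km+0.0772)/0.0772 = 12.9(Km+1.01)/1.01.
55.18·Km + 4.26 = 12.77·Km + 12.9, so (55.18 − 12.77)·Km = 12.9 − 4.26.
Km = 8.640/42.41 = 0.204 nM; then Vmax = 4.26(0.204+0.0772)/0.0772 = 15.5 nmol·min⁻¹.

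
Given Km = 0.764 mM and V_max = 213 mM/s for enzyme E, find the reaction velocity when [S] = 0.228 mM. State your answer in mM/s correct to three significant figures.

v = Vmax·[S]/(Km + [S]) = 213 × 0.228 / (0.764 + 0.228)
  = 48.56 / 0.9920 = 49.0 mM/s.

49.0 mM/s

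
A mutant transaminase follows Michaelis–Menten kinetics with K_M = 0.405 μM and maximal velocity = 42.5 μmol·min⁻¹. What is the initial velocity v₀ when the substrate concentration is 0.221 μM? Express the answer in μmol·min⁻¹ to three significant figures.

15.0 μmol·min⁻¹

[S]/(Km+[S]) = 0.221/0.6260 = 0.3530, the fractional saturation.
v = 0.3530 × Vmax = 0.3530 × 42.5 = 15.0 μmol·min⁻¹.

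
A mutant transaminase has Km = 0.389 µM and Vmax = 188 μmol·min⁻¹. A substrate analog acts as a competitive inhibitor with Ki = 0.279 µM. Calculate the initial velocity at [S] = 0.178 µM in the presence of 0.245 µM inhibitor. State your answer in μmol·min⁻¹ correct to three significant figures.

α = 1 + [I]/Ki = 1 + 0.245/0.279 = 1.878.
For a competitive inhibitor, Vmax is unchanged and the apparent Km becomes α·Km: Km,app = 0.731 µM, Vmax,app = 188 μmol·min⁻¹.
v = Vmax,app·[S]/(Km,app + [S]) = 188 × 0.178/(0.731 + 0.178) = 36.8 μmol·min⁻¹.

36.8 μmol·min⁻¹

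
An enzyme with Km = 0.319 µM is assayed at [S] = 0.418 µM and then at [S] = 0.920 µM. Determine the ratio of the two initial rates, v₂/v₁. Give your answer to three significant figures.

Since Vmax cancels, v₂/v₁ = [S]₂(Km+[S]₁) / [S]₁(Km+[S]₂).
= 0.920×(0.319+0.418) / (0.418×(0.319+0.920)) = 0.6780/0.5179 = 1.31.

1.31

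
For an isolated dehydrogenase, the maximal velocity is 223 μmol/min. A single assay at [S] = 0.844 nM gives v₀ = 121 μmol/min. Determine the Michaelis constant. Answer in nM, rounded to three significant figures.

v/Vmax = 121/223 = 0.5426 = [S]/(Km+[S]).
So Km + [S] = [S]/0.5426 = 1.555 nM, giving Km = 1.555 − 0.844 = 0.711 nM.

0.711 nM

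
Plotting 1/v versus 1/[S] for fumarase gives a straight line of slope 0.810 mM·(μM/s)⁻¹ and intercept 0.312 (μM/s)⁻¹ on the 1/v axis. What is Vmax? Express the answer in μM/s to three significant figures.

The y-intercept of a Lineweaver–Burk plot equals 1/Vmax, so Vmax = 1/0.312 = 3.21 μM/s.

3.21 μM/s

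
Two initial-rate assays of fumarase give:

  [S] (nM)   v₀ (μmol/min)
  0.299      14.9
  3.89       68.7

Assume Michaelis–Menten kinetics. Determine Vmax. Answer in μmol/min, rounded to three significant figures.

In reciprocal form, 1/v = (Km/Vmax)·(1/[S]) + 1/Vmax. The two points give (1/[S], 1/v) = (3.344, 0.06711) and (0.2571, 0.01456).
Slope = (0.06711 − 0.01456)/(3.344 − 0.2571) = 0.01702; intercept = 0.06711 − 0.01702×3.344 = 0.01018.
Vmax = 1/intercept = 98.2 μmol/min; Km = slope × Vmax = 0.01702 × 98.2 = 1.67 nM.

98.2 μmol/min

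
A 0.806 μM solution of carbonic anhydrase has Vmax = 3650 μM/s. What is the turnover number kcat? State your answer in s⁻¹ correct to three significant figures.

4530 s⁻¹

kcat = Vmax/[E]total = 3650 μM/s / 0.806 μM = 4530 s⁻¹.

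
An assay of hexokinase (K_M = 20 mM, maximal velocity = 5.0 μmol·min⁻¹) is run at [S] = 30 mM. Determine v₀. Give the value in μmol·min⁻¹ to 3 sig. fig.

3.00 μmol·min⁻¹

[S]/(Km+[S]) = 30/50.00 = 0.6000, the fractional saturation.
v = 0.6000 × Vmax = 0.6000 × 5.0 = 3.00 μmol·min⁻¹.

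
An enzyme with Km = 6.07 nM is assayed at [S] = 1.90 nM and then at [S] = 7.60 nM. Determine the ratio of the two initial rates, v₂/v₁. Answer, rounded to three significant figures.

The fractional saturations are [S]/(Km+[S]) = 1.90/7.970 = 0.2384 and 7.60/13.67 = 0.5560.
v₂/v₁ is just their ratio: 0.5560/0.2384 = 2.33.

2.33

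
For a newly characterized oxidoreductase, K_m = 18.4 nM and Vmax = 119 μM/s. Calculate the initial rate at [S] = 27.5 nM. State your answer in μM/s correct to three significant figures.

71.3 μM/s

[S]/(Km+[S]) = 27.5/45.90 = 0.5991, the fractional saturation.
v = 0.5991 × Vmax = 0.5991 × 119 = 71.3 μM/s.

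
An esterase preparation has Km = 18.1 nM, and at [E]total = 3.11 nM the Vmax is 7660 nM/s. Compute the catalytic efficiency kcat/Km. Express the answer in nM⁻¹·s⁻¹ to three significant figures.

136 nM⁻¹·s⁻¹

kcat = Vmax/[E]total = 7660/3.11 = 2460 s⁻¹.
kcat/Km = 2460/18.1 = 136 nM⁻¹·s⁻¹.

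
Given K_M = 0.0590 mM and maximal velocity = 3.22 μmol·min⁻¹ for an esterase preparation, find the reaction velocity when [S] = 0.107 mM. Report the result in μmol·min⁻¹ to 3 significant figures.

v = Vmax·[S]/(Km + [S]) = 3.22 × 0.107 / (0.0590 + 0.107)
  = 0.3445 / 0.1660 = 2.08 μmol·min⁻¹.

2.08 μmol·min⁻¹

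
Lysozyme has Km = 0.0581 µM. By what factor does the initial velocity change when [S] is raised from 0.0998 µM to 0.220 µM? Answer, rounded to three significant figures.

1.25

The fractional saturations are [S]/(Km+[S]) = 0.0998/0.1579 = 0.6320 and 0.220/0.2781 = 0.7911.
v₂/v₁ is just their ratio: 0.7911/0.6320 = 1.25.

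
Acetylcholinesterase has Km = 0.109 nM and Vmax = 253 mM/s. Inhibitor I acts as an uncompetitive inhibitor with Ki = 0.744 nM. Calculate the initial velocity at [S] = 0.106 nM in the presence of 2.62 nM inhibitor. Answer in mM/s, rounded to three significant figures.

With α = 1 + [I]/Ki = 1 + 2.62/0.744 = 4.522, the uncompetitive rate law is v = (Vmax/α)·[S] / (Km/α + [S]).
v = (253/4.522)×0.106 / (0.109/4.522 + 0.106) = 5.931/0.1301 = 45.6 mM/s.

45.6 mM/s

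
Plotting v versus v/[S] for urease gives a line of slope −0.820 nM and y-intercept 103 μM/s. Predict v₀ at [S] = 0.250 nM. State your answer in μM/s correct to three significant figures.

24.1 μM/s

In the Eadie–Hofstee form v = Vmax − Km·(v/[S]), the slope is −Km and the intercept is Vmax, so Km = 0.820 nM and Vmax = 103 μM/s.
v = 103 × 0.250/(0.820 + 0.250) = 24.1 μM/s.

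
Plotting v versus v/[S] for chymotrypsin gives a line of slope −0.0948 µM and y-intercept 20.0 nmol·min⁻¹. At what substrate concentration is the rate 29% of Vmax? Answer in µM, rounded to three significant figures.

0.0387 µM

The Eadie–Hofstee slope gives Km = 0.0948 µM (slope = −Km).
v/Vmax = [S]/(Km+[S]) = 0.29 ⇒ [S] = Km·0.29/(1−0.29) = 0.0948 × 0.4085 = 0.0387 µM.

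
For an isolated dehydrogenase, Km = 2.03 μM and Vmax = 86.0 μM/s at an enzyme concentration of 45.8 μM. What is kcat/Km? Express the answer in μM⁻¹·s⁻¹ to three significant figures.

0.925 μM⁻¹·s⁻¹

kcat = Vmax/[E]total = 86.0/45.8 = 1.88 s⁻¹.
kcat/Km = 1.88/2.03 = 0.925 μM⁻¹·s⁻¹.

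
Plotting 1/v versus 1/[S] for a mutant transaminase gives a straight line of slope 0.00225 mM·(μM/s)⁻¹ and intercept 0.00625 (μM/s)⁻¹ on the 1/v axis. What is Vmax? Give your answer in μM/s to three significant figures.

160 μM/s

The y-intercept of a Lineweaver–Burk plot equals 1/Vmax, so Vmax = 1/0.00625 = 160 μM/s.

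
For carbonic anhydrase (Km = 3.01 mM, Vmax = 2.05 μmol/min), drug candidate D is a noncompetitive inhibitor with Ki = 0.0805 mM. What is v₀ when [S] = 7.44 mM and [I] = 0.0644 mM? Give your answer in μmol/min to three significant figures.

α = 1 + [I]/Ki = 1 + 0.0644/0.0805 = 1.800.
For a noncompetitive inhibitor, Vmax is reduced to Vmax/α while Km is unchanged: Km,app = 3.01 mM, Vmax,app = 1.14 μmol/min.
v = Vmax,app·[S]/(Km,app + [S]) = 1.14 × 7.44/(3.01 + 7.44) = 0.811 μmol/min.

0.811 μmol/min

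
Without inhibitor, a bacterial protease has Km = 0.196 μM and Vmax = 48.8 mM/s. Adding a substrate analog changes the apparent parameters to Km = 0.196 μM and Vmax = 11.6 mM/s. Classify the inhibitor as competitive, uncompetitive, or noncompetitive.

Vmax decreases (48.8 → 11.6 mM/s) while Km is unchanged — pure noncompetitive inhibition.

noncompetitive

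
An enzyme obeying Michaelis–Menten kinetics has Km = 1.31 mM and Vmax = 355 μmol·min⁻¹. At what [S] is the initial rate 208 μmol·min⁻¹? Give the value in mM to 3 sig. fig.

Rearranging v = Vmax[S]/(Km+[S]) gives [S] = Km·v/(Vmax − v).
[S] = 1.31 × 208 / (355 − 208) = 272.5/147.0 = 1.85 mM.

1.85 mM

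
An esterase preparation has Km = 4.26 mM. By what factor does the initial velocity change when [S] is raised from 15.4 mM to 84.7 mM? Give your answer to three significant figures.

1.22

Since Vmax cancels, v₂/v₁ = [S]₂(Km+[S]₁) / [S]₁(Km+[S]₂).
= 84.7×(4.26+15.4) / (15.4×(4.26+84.7)) = 1665/1370 = 1.22.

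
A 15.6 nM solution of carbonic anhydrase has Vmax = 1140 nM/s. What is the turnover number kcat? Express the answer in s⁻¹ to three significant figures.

73.1 s⁻¹

kcat = Vmax/[E]total = 1140 nM/s / 15.6 nM = 73.1 s⁻¹.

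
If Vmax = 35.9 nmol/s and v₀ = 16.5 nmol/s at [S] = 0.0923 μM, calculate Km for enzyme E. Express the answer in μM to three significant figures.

v/Vmax = 16.5/35.9 = 0.4596 = [S]/(Km+[S]).
So Km + [S] = [S]/0.4596 = 0.2008 μM, giving Km = 0.2008 − 0.0923 = 0.109 μM.

0.109 μM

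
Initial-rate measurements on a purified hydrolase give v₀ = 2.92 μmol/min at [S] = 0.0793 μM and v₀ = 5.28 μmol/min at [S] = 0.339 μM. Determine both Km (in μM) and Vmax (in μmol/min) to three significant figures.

From v = Vmax[S]/(Km+[S]), each point gives Vmax = v(Km+[S])/[S].
Equating: 2.92(Km+0.0793)/0.0793 = 5.28(Km+0.339)/0.339.
36.82·Km + 2.92 = 15.58·Km + 5.28, so (36.82 − 15.58)·Km = 5.28 − 2.92.
Km = 2.360/21.25 = 0.111 μM; then Vmax = 2.92(0.111+0.0793)/0.0793 = 7.01 μmol/min.

Km = 0.111 μM; Vmax = 7.01 μmol/min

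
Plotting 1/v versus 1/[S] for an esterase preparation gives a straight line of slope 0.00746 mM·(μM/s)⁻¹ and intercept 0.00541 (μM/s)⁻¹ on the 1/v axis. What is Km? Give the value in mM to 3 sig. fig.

1.38 mM

y-intercept = 1/Vmax ⇒ Vmax = 185 μM/s; slope = Km/Vmax ⇒ Km = slope × Vmax.
Km = 0.00746 × 185 = 1.38 mM.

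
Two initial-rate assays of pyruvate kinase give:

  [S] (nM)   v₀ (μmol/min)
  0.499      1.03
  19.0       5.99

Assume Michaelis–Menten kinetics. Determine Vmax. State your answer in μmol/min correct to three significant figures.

6.88 μmol/min

In reciprocal form, 1/v = (Km/Vmax)·(1/[S]) + 1/Vmax. The two points give (1/[S], 1/v) = (2.004, 0.9709) and (0.05263, 0.1669).
Slope = (0.9709 − 0.1669)/(2.004 − 0.05263) = 0.4120; intercept = 0.9709 − 0.4120×2.004 = 0.1453.
Vmax = 1/intercept = 6.88 μmol/min; Km = slope × Vmax = 0.4120 × 6.88 = 2.84 nM.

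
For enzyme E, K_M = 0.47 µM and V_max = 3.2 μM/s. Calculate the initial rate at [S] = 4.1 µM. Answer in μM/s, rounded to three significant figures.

v = Vmax·[S]/(Km + [S]) = 3.2 × 4.1 / (0.47 + 4.1)
  = 13.12 / 4.570 = 2.87 μM/s.

2.87 μM/s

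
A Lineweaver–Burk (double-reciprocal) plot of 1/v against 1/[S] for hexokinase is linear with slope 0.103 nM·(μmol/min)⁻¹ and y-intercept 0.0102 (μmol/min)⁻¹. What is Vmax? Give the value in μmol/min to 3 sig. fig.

98.0 μmol/min

The y-intercept of a Lineweaver–Burk plot equals 1/Vmax, so Vmax = 1/0.0102 = 98.0 μmol/min.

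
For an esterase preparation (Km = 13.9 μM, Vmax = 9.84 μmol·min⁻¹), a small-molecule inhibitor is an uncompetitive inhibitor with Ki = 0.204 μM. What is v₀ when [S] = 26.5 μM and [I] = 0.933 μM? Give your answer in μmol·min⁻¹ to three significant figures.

α = 1 + [I]/Ki = 1 + 0.933/0.204 = 5.574.
For an uncompetitive inhibitor, both parameters are divided by α, giving Vmax/α and Km/α: Km,app = 2.49 μM, Vmax,app = 1.77 μmol·min⁻¹.
v = Vmax,app·[S]/(Km,app + [S]) = 1.77 × 26.5/(2.49 + 26.5) = 1.61 μmol·min⁻¹.

1.61 μmol·min⁻¹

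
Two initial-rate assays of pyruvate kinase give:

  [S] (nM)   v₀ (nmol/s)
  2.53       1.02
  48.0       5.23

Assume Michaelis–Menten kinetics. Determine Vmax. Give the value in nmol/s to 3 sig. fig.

In reciprocal form, 1/v = (Km/Vmax)·(1/[S]) + 1/Vmax. The two points give (1/[S], 1/v) = (0.3953, 0.9804) and (0.02083, 0.1912).
Slope = (0.9804 − 0.1912)/(0.3953 − 0.02083) = 2.108; intercept = 0.9804 − 2.108×0.3953 = 0.1473.
Vmax = 1/intercept = 6.79 nmol/s; Km = slope × Vmax = 2.108 × 6.79 = 14.3 nM.

6.79 nmol/s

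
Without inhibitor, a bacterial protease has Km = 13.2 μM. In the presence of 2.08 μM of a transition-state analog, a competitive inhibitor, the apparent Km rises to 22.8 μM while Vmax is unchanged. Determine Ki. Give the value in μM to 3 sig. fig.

Competitive: Km,app = α·Km with α = 1 + [I]/Ki.
α = Km,app/Km = 22.8/13.2 = 1.727.
Since α = 1 + [I]/Ki, [I]/Ki = 1.727 − 1 = 0.7273 and Ki = 2.08/0.7273 = 2.86 μM.

2.86 μM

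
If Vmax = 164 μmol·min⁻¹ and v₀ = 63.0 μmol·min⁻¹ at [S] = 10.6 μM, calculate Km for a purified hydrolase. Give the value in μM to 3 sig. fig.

17.0 μM

From v = Vmax[S]/(Km+[S]), Km = [S](Vmax − v)/v.
Km = 10.6 × (164 − 63.0) / 63.0 = 1071/63.0 = 17.0 μM.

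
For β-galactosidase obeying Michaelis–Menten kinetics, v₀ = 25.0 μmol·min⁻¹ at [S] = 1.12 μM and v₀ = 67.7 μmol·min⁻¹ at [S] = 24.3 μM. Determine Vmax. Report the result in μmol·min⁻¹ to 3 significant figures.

From v = Vmax[S]/(Km+[S]), each point gives Vmax = v(Km+[S])/[S].
Equating: 25.0(Km+1.12)/1.12 = 67.7(Km+24.3)/24.3.
22.32·Km + 25.0 = 2.786·Km + 67.7, so (22.32 − 2.786)·Km = 67.7 − 25.0.
Km = 42.70/19.54 = 2.19 μM; then Vmax = 25.0(2.19+1.12)/1.12 = 73.8 μmol·min⁻¹.

73.8 μmol·min⁻¹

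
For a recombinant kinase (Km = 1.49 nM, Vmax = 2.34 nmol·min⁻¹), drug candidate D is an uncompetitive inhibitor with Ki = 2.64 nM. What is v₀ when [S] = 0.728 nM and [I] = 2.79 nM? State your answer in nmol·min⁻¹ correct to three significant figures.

0.570 nmol·min⁻¹

With α = 1 + [I]/Ki = 1 + 2.79/2.64 = 2.057, the uncompetitive rate law is v = (Vmax/α)·[S] / (Km/α + [S]).
v = (2.34/2.057)×0.728 / (1.49/2.057 + 0.728) = 0.8282/1.452 = 0.570 nmol·min⁻¹.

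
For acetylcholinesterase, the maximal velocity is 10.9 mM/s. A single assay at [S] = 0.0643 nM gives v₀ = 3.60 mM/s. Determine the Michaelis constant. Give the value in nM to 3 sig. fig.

From v = Vmax[S]/(Km+[S]), Km = [S](Vmax − v)/v.
Km = 0.0643 × (10.9 − 3.60) / 3.60 = 0.4694/3.60 = 0.130 nM.

0.130 nM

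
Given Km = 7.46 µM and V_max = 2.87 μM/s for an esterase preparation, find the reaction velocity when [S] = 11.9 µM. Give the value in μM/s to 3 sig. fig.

[S]/(Km+[S]) = 11.9/19.36 = 0.6147, the fractional saturation.
v = 0.6147 × Vmax = 0.6147 × 2.87 = 1.76 μM/s.

1.76 μM/s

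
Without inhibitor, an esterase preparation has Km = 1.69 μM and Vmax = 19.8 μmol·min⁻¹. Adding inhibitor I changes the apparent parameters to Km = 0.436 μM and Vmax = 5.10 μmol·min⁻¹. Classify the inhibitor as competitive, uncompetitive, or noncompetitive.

uncompetitive

Both Km and Vmax decrease by the same factor (~3.88-fold) — characteristic of uncompetitive inhibition.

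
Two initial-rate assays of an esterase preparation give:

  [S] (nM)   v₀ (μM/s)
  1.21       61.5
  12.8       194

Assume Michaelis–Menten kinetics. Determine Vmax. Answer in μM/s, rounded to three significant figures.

From v = Vmax[S]/(Km+[S]), each point gives Vmax = v(Km+[S])/[S].
Equating: 61.5(Km+1.21)/1.21 = 194(Km+12.8)/12.8.
50.83·Km + 61.5 = 15.16·Km + 194, so (50.83 − 15.16)·Km = 194 − 61.5.
Km = 132.5/35.67 = 3.71 nM; then Vmax = 61.5(3.71+1.21)/1.21 = 250 μM/s.

250 μM/s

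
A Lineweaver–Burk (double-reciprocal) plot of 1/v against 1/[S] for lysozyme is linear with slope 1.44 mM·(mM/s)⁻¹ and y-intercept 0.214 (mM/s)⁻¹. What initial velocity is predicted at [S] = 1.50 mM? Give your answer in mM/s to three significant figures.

The y-intercept is 1/Vmax, so Vmax = 1/0.214 = 4.67 mM/s.
The slope is Km/Vmax, so Km = 1.44 × 4.67 = 6.73 mM.
Then v = 4.67 × 1.50/(6.73 + 1.50) = 0.852 mM/s.

0.852 mM/s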